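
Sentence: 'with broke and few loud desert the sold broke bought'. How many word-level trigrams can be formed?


Word trigrams from [10] words:
  Trigram 1: (with broke and)
  Trigram 2: (broke and few)
  Trigram 3: (and few loud)
  Trigram 4: (few loud desert)
  Trigram 5: (loud desert the)
  Trigram 6: (desert the sold)
  Trigram 7: (the sold broke)
  Trigram 8: (sold broke bought)
Total word trigrams: 10 - 2 = 8

8


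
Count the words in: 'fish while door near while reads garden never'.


Counting words by splitting on spaces:
  Word 1: 'fish'
  Word 2: 'while'
  Word 3: 'door'
  Word 4: 'near'
  Word 5: 'while'
  Word 6: 'reads'
  Word 7: 'garden'
  Word 8: 'never'
Total words: 8

8


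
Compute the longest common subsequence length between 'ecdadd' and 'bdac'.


DP table for LCS of 'ecdadd' and 'bdac':
       b  d  a  c
    0  0  0  0  0
  e 0  0  0  0  0
  c 0  0  0  0  1
  d 0  0  1  1  1
  a 0  0  1  2  2
  d 0  0  1  2  2
  d 0  0  1  2  2
LCS: 'da'
LCS length = 2

2


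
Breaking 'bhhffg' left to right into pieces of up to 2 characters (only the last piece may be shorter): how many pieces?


'bhhffg' has 6 characters.
Chunking with max size 2:
  Chunk 1: 'bh' (positions 0-1)
  Chunk 2: 'hf' (positions 2-3)
  Chunk 3: 'fg' (positions 4-5)
Total chunks: ceil(6 / 2) = 3

3


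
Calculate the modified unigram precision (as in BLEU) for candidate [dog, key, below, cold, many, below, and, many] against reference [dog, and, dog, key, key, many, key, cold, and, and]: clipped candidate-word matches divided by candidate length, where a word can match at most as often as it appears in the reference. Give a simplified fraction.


Reference word counts: {'and': 3, 'cold': 1, 'dog': 2, 'key': 3, 'many': 1}
Checking each candidate word (with clipping):
  'dog' -> in reference (ref count 2, used 1/2) -> match (matches: 1)
  'key' -> in reference (ref count 3, used 1/3) -> match (matches: 2)
  'below' -> not in reference -> no match (matches: 2)
  'cold' -> in reference (ref count 1, used 1/1) -> match (matches: 3)
  'many' -> in reference (ref count 1, used 1/1) -> match (matches: 4)
  'below' -> not in reference -> no match (matches: 4)
  'and' -> in reference (ref count 3, used 1/3) -> match (matches: 5)
  'many' -> ref count 1 already used up (1/1) -> clipped, no match (matches: 5)
Clipped matches: 5, Candidate length: 8
Precision = 5/8

5/8


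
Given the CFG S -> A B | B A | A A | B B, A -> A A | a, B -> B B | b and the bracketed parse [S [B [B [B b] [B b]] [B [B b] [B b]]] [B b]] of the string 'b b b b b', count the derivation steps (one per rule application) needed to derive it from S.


Every bracketed nonterminal node [X ...] in the tree is produced by exactly one rule application.
Reading the tree off as a leftmost derivation:
  Step 1: S  =>  B B   (applied S -> B B)
  Step 2: B B  =>  B B B   (applied B -> B B)
  Step 3: B B B  =>  B B B B   (applied B -> B B)
  Step 4: B B B B  =>  b B B B   (applied B -> b)
  Step 5: b B B B  =>  b b B B   (applied B -> b)
  Step 6: b b B B  =>  b b B B B   (applied B -> B B)
  Step 7: b b B B B  =>  b b b B B   (applied B -> b)
  Step 8: b b b B B  =>  b b b b B   (applied B -> b)
  Step 9: b b b b B  =>  b b b b b   (applied B -> b)
Final yield: b b b b b
Total rewrite steps: 9

9


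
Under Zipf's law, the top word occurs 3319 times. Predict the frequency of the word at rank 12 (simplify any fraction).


Zipf's law: freq(rank) = f1 / rank
f1 = 3319, rank = 12
freq = 3319 / 12
GCD(3319, 12) = 1
Simplified: 3319/12

3319/12


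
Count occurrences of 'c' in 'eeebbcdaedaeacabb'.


Scanning 'eeebbcdaedaeacabb' for 'c':
  Position 5: 'c' -> MATCH (count: 1)
  Position 13: 'c' -> MATCH (count: 2)
Total occurrences of 'c': 2

2


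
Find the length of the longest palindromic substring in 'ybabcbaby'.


Scanning 'ybabcbaby' for palindromic substrings.
Substring at positions 0-8: 'ybabcbaby'.
Check: reverse('ybabcbaby') = 'ybabcbaby' -> palindrome confirmed.
No longer palindromic substring exists; longest length = 9

9


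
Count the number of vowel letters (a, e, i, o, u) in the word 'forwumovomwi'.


Scanning each character of 'forwumovomwi':
  Position 1: 'f' -> consonant (running count: 0)
  Position 2: 'o' -> vowel (running count: 1)
  Position 3: 'r' -> consonant (running count: 1)
  Position 4: 'w' -> consonant (running count: 1)
  Position 5: 'u' -> vowel (running count: 2)
  Position 6: 'm' -> consonant (running count: 2)
  Position 7: 'o' -> vowel (running count: 3)
  Position 8: 'v' -> consonant (running count: 3)
  Position 9: 'o' -> vowel (running count: 4)
  Position 10: 'm' -> consonant (running count: 4)
  Position 11: 'w' -> consonant (running count: 4)
  Position 12: 'i' -> vowel (running count: 5)
Total vowels: 5

5


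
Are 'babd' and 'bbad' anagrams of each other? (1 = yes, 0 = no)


Sort characters of 'babd': 'abbd'
Sort characters of 'bbad': 'abbd'
Sorted forms match -> they ARE anagrams
Result: 1

1


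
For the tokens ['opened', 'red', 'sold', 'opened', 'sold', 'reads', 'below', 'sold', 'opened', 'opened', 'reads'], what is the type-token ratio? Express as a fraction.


Tokens: 11
Unique types: ('below', 'opened', 'reads', 'red', 'sold') = 5
TTR = 5/11
Already in lowest terms.

5/11


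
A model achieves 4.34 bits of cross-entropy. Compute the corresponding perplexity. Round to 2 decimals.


Perplexity formula: PP = 2^H
H = 4.34
PP = 2^4.34
Decompose: 2^4.34 = 2^4 * 2^0.34
2^4 = 16, 2^0.34 ~ 1.2657566
PP ~ 16 * 1.2657566 = 20.2521056
Rounded to 2 decimals: 20.25

20.25


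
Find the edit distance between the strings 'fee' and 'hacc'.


Building DP table for s1='fee' (len 3) and s2='hacc' (len 4):
       h  a  c  c
    0  1  2  3  4
  f 1  1  2  3  4
  e 2  2  2  3  4
  e 3  3  3  3  4
Edit distance = dp[3][4] = 4

4


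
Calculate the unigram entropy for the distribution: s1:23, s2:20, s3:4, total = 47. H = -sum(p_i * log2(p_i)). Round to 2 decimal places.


Computing entropy H = -sum(p_i * log2(p_i)):
  s1: p = 23/47 = 0.4894, -p*log2(p) = 0.5045
  s2: p = 20/47 = 0.4255, -p*log2(p) = 0.5245
  s3: p = 4/47 = 0.0851, -p*log2(p) = 0.3025
H = sum of terms = 1.3315
Rounded to 2 decimals: 1.33

1.33


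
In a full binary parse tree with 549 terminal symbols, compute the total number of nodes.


Leaf nodes (terminals): 549
Internal nodes = n - 1 = 549 - 1 = 548
Total = leaves + internal = 549 + 548 = 1097

1097


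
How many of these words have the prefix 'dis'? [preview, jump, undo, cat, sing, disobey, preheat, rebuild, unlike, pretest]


Checking each word for prefix 'dis':
  'preview' -> no (count: 0)
  'jump' -> no (count: 0)
  'undo' -> no (count: 0)
  'cat' -> no (count: 0)
  'sing' -> no (count: 0)
  'disobey' -> YES, starts with 'dis' (count: 1)
  'preheat' -> no (count: 1)
  'rebuild' -> no (count: 1)
  'unlike' -> no (count: 1)
  'pretest' -> no (count: 1)
Total with prefix 'dis': 1

1


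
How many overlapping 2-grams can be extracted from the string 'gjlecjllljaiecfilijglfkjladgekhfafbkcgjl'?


String 'gjlecjllljaiecfilijglfkjladgekhfafbkcgjl' has length L = 40.
Number of overlapping n-grams = L - n + 1
Substituting: 40 - 2 + 1 = 39

39


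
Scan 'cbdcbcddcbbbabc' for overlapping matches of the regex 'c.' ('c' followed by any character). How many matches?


Pattern: c. means 'c' followed by any character.
Scanning 'cbdcbcddcbbbabc' position-by-position:
  Pos 0: window 'cb' -> MATCH
  Pos 1: window 'bd' -> no
  Pos 2: window 'dc' -> no
  Pos 3: window 'cb' -> MATCH
  Pos 4: window 'bc' -> no
  Pos 5: window 'cd' -> MATCH
  Pos 6: window 'dd' -> no
  Pos 7: window 'dc' -> no
  Pos 8: window 'cb' -> MATCH
  Pos 9: window 'bb' -> no
  Pos 10: window 'bb' -> no
  Pos 11: window 'ba' -> no
  Pos 12: window 'ab' -> no
  Pos 13: window 'bc' -> no
  Pos 14: window 'c' -> no
Total matches: 4

4


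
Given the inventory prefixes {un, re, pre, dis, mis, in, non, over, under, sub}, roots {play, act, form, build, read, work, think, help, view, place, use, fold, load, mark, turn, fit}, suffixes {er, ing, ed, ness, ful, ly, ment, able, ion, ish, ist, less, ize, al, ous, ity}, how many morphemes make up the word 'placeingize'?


Segmenting 'placeingize' against the inventory:
  'place' -> root (morpheme 1)
  'ing' -> suffix (morpheme 2)
  'ize' -> suffix (morpheme 3)
Total morphemes: 3

3


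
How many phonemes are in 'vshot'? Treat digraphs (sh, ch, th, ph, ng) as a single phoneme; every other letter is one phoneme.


Parsing 'vshot' greedily, digraphs first:
  'v' -> consonant phoneme (phonemes so far: 1)
  'sh' -> digraph (1 consonant phoneme) (phonemes so far: 2)
  'o' -> vowel phoneme (phonemes so far: 3)
  't' -> consonant phoneme (phonemes so far: 4)
Total phonemes: 4

4


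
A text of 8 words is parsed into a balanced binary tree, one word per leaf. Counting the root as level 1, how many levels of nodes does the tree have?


In a balanced binary tree with n leaves the deepest leaf is ceil(log2(n)) edges below the root,
so counting node levels inclusive of root and leaves gives ceil(log2(n)) + 1 levels.
log2(8) = 3.0000
ceil(3.0000) = 3
levels = 3 + 1 = 4

4


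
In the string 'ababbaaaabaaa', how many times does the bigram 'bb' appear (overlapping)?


Scanning 'ababbaaaabaaa' for bigram 'bb':
  Position 0: 'ab' -> no
  Position 1: 'ba' -> no
  Position 2: 'ab' -> no
  Position 3: 'bb' -> MATCH
  Position 4: 'ba' -> no
  Position 5: 'aa' -> no
  Position 6: 'aa' -> no
  Position 7: 'aa' -> no
  Position 8: 'ab' -> no
  Position 9: 'ba' -> no
  Position 10: 'aa' -> no
  Position 11: 'aa' -> no
Total matches: 1

1


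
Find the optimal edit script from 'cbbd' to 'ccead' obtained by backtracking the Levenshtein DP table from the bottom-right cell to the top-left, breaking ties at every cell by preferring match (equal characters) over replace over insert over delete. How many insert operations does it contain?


Edit distance = 3. Backtracking from cell (4, 5) with preference match > replace > insert > delete,
then listing the resulting alignment 'cbbd' -> 'ccead' left to right:
  Step 1: insert 'c' [insertion #1]
  Step 2: keep 'c'
  Step 3: replace b->e
  Step 4: replace b->a
  Step 5: keep 'd'
Total insertions: 1

1


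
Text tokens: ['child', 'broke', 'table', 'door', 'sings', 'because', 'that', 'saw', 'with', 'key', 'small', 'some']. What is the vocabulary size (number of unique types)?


Listing all tokens and tracking unique types:
  Token 1: 'child' -> NEW (unique so far: 1)
  Token 2: 'broke' -> NEW (unique so far: 2)
  Token 3: 'table' -> NEW (unique so far: 3)
  Token 4: 'door' -> NEW (unique so far: 4)
  Token 5: 'sings' -> NEW (unique so far: 5)
  Token 6: 'because' -> NEW (unique so far: 6)
  Token 7: 'that' -> NEW (unique so far: 7)
  Token 8: 'saw' -> NEW (unique so far: 8)
  Token 9: 'with' -> NEW (unique so far: 9)
  Token 10: 'key' -> NEW (unique so far: 10)
  Token 11: 'small' -> NEW (unique so far: 11)
  Token 12: 'some' -> NEW (unique so far: 12)
Unique types: ('because', 'broke', 'child', 'door', 'key', 'saw', 'sings', 'small', 'some', 'table', 'that', 'with')
Vocabulary size: 12

12


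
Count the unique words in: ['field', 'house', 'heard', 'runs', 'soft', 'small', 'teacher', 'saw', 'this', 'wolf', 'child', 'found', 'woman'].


Listing all tokens and tracking unique types:
  Token 1: 'field' -> NEW (unique so far: 1)
  Token 2: 'house' -> NEW (unique so far: 2)
  Token 3: 'heard' -> NEW (unique so far: 3)
  Token 4: 'runs' -> NEW (unique so far: 4)
  Token 5: 'soft' -> NEW (unique so far: 5)
  Token 6: 'small' -> NEW (unique so far: 6)
  Token 7: 'teacher' -> NEW (unique so far: 7)
  Token 8: 'saw' -> NEW (unique so far: 8)
  Token 9: 'this' -> NEW (unique so far: 9)
  Token 10: 'wolf' -> NEW (unique so far: 10)
  Token 11: 'child' -> NEW (unique so far: 11)
  Token 12: 'found' -> NEW (unique so far: 12)
  Token 13: 'woman' -> NEW (unique so far: 13)
Unique types: ('child', 'field', 'found', 'heard', 'house', 'runs', 'saw', 'small', 'soft', 'teacher', 'this', 'wolf', 'woman')
Vocabulary size: 13

13


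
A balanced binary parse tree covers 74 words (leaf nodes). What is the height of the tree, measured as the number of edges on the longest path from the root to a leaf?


In a balanced binary tree with n leaves the deepest leaf is ceil(log2(n)) edges below the root.
log2(74) = 6.2095
ceil(6.2095) = 7
height (edges) = 7

7


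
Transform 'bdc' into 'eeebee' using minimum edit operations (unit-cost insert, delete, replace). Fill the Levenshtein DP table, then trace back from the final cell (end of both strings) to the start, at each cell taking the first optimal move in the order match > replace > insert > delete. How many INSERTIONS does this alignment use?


Edit distance = 5. Backtracking from cell (3, 6) with preference match > replace > insert > delete,
then listing the resulting alignment 'bdc' -> 'eeebee' left to right:
  Step 1: insert 'e' [insertion #1]
  Step 2: insert 'e' [insertion #2]
  Step 3: insert 'e' [insertion #3]
  Step 4: keep 'b'
  Step 5: replace d->e
  Step 6: replace c->e
Total insertions: 3

3


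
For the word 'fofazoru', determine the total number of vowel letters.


Scanning each character of 'fofazoru':
  Position 1: 'f' -> consonant (running count: 0)
  Position 2: 'o' -> vowel (running count: 1)
  Position 3: 'f' -> consonant (running count: 1)
  Position 4: 'a' -> vowel (running count: 2)
  Position 5: 'z' -> consonant (running count: 2)
  Position 6: 'o' -> vowel (running count: 3)
  Position 7: 'r' -> consonant (running count: 3)
  Position 8: 'u' -> vowel (running count: 4)
Total vowels: 4

4


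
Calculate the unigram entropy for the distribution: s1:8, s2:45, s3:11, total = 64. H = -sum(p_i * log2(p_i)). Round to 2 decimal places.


Computing entropy H = -sum(p_i * log2(p_i)):
  s1: p = 8/64 = 0.1250, -p*log2(p) = 0.3750
  s2: p = 45/64 = 0.7031, -p*log2(p) = 0.3573
  s3: p = 11/64 = 0.1719, -p*log2(p) = 0.4367
H = sum of terms = 1.1690
Rounded to 2 decimals: 1.17

1.17


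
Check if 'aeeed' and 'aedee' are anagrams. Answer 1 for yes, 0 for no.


Sort characters of 'aeeed': 'adeee'
Sort characters of 'aedee': 'adeee'
Sorted forms match -> they ARE anagrams
Result: 1

1


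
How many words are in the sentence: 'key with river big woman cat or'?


Counting words by splitting on spaces:
  Word 1: 'key'
  Word 2: 'with'
  Word 3: 'river'
  Word 4: 'big'
  Word 5: 'woman'
  Word 6: 'cat'
  Word 7: 'or'
Total words: 7

7


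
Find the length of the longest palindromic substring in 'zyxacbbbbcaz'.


Scanning 'zyxacbbbbcaz' for palindromic substrings.
Substring at positions 3-10: 'acbbbbca'.
Check: reverse('acbbbbca') = 'acbbbbca' -> palindrome confirmed.
Neighbouring characters ('x' / 'z') break symmetry, so it cannot extend further.
No longer palindromic substring exists; longest length = 8

8


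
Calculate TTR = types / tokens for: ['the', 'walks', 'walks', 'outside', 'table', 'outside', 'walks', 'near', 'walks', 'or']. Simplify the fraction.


Tokens: 10
Unique types: ('near', 'or', 'outside', 'table', 'the', 'walks') = 6
TTR = 6/10
Simplify: divide both by 2 -> 3/5
TTR = 3/5

3/5


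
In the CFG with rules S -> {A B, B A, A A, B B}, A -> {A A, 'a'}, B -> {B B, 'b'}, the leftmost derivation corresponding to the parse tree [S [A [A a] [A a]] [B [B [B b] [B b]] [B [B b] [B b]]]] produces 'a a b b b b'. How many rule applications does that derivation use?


Every bracketed nonterminal node [X ...] in the tree is produced by exactly one rule application.
Reading the tree off as a leftmost derivation:
  Step 1: S  =>  A B   (applied S -> A B)
  Step 2: A B  =>  A A B   (applied A -> A A)
  Step 3: A A B  =>  a A B   (applied A -> a)
  Step 4: a A B  =>  a a B   (applied A -> a)
  Step 5: a a B  =>  a a B B   (applied B -> B B)
  Step 6: a a B B  =>  a a B B B   (applied B -> B B)
  Step 7: a a B B B  =>  a a b B B   (applied B -> b)
  Step 8: a a b B B  =>  a a b b B   (applied B -> b)
  Step 9: a a b b B  =>  a a b b B B   (applied B -> B B)
  Step 10: a a b b B B  =>  a a b b b B   (applied B -> b)
  Step 11: a a b b b B  =>  a a b b b b   (applied B -> b)
Final yield: a a b b b b
Total rewrite steps: 11

11


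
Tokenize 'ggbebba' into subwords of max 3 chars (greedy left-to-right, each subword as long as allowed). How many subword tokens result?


'ggbebba' has 7 characters.
Chunking with max size 3:
  Chunk 1: 'ggb' (positions 0-2)
  Chunk 2: 'ebb' (positions 3-5)
  Chunk 3: 'a' (positions 6-6)
Total chunks: ceil(7 / 3) = 3

3


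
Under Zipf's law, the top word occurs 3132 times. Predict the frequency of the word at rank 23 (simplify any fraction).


Zipf's law: freq(rank) = f1 / rank
f1 = 3132, rank = 23
freq = 3132 / 23
GCD(3132, 23) = 1
Simplified: 3132/23

3132/23


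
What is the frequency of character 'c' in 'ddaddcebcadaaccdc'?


Scanning 'ddaddcebcadaaccdc' for 'c':
  Position 5: 'c' -> MATCH (count: 1)
  Position 8: 'c' -> MATCH (count: 2)
  Position 13: 'c' -> MATCH (count: 3)
  Position 14: 'c' -> MATCH (count: 4)
  Position 16: 'c' -> MATCH (count: 5)
Total occurrences of 'c': 5

5


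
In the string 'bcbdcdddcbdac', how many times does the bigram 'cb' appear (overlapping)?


Scanning 'bcbdcdddcbdac' for bigram 'cb':
  Position 0: 'bc' -> no
  Position 1: 'cb' -> MATCH
  Position 2: 'bd' -> no
  Position 3: 'dc' -> no
  Position 4: 'cd' -> no
  Position 5: 'dd' -> no
  Position 6: 'dd' -> no
  Position 7: 'dc' -> no
  Position 8: 'cb' -> MATCH
  Position 9: 'bd' -> no
  Position 10: 'da' -> no
  Position 11: 'ac' -> no
Total matches: 2

2


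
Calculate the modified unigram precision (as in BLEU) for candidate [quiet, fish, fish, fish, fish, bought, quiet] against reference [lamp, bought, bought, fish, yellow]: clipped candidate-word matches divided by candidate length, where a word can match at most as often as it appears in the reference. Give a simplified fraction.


Reference word counts: {'bought': 2, 'fish': 1, 'lamp': 1, 'yellow': 1}
Checking each candidate word (with clipping):
  'quiet' -> not in reference -> no match (matches: 0)
  'fish' -> in reference (ref count 1, used 1/1) -> match (matches: 1)
  'fish' -> ref count 1 already used up (1/1) -> clipped, no match (matches: 1)
  'fish' -> ref count 1 already used up (1/1) -> clipped, no match (matches: 1)
  'fish' -> ref count 1 already used up (1/1) -> clipped, no match (matches: 1)
  'bought' -> in reference (ref count 2, used 1/2) -> match (matches: 2)
  'quiet' -> not in reference -> no match (matches: 2)
Clipped matches: 2, Candidate length: 7
Precision = 2/7

2/7


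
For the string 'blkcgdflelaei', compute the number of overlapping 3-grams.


String 'blkcgdflelaei' has length L = 13.
Number of overlapping n-grams = L - n + 1
Substituting: 13 - 3 + 1 = 11

11


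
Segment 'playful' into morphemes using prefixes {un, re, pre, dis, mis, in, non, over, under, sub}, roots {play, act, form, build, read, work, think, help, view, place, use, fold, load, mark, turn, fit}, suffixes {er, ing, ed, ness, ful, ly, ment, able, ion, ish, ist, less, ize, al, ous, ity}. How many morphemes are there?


Segmenting 'playful' against the inventory:
  'play' -> root (morpheme 1)
  'ful' -> suffix (morpheme 2)
Total morphemes: 2

2


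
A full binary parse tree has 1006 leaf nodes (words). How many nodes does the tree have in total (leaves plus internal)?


Leaf nodes (terminals): 1006
Internal nodes = n - 1 = 1006 - 1 = 1005
Total = leaves + internal = 1006 + 1005 = 2011

2011


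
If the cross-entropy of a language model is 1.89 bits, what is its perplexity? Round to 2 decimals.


Perplexity formula: PP = 2^H
H = 1.89
PP = 2^1.89
Decompose: 2^1.89 = 2^1 * 2^0.89
2^1 = 2, 2^0.89 ~ 1.8531761
PP ~ 2 * 1.8531761 = 3.7063522
Rounded to 2 decimals: 3.71

3.71


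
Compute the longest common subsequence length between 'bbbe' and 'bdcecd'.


DP table for LCS of 'bbbe' and 'bdcecd':
       b  d  c  e  c  d
    0  0  0  0  0  0  0
  b 0  1  1  1  1  1  1
  b 0  1  1  1  1  1  1
  b 0  1  1  1  1  1  1
  e 0  1  1  1  2  2  2
LCS: 'be'
LCS length = 2

2


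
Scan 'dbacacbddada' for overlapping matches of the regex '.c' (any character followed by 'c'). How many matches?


Pattern: .c means any character followed by 'c'.
Scanning 'dbacacbddada' position-by-position:
  Pos 0: window 'db' -> no
  Pos 1: window 'ba' -> no
  Pos 2: window 'ac' -> MATCH
  Pos 3: window 'ca' -> no
  Pos 4: window 'ac' -> MATCH
  Pos 5: window 'cb' -> no
  Pos 6: window 'bd' -> no
  Pos 7: window 'dd' -> no
  Pos 8: window 'da' -> no
  Pos 9: window 'ad' -> no
  Pos 10: window 'da' -> no
  Pos 11: window 'a' -> no
Total matches: 2

2


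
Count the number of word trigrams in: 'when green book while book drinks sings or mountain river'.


Word trigrams from [10] words:
  Trigram 1: (when green book)
  Trigram 2: (green book while)
  Trigram 3: (book while book)
  Trigram 4: (while book drinks)
  Trigram 5: (book drinks sings)
  Trigram 6: (drinks sings or)
  Trigram 7: (sings or mountain)
  Trigram 8: (or mountain river)
Total word trigrams: 10 - 2 = 8

8


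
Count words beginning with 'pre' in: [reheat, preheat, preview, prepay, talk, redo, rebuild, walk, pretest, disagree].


Checking each word for prefix 'pre':
  'reheat' -> no (count: 0)
  'preheat' -> YES, starts with 'pre' (count: 1)
  'preview' -> YES, starts with 'pre' (count: 2)
  'prepay' -> YES, starts with 'pre' (count: 3)
  'talk' -> no (count: 3)
  'redo' -> no (count: 3)
  'rebuild' -> no (count: 3)
  'walk' -> no (count: 3)
  'pretest' -> YES, starts with 'pre' (count: 4)
  'disagree' -> no (count: 4)
Total with prefix 'pre': 4

4


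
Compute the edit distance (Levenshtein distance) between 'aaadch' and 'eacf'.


Building DP table for s1='aaadch' (len 6) and s2='eacf' (len 4):
       e  a  c  f
    0  1  2  3  4
  a 1  1  1  2  3
  a 2  2  1  2  3
  a 3  3  2  2  3
  d 4  4  3  3  3
  c 5  5  4  3  4
  h 6  6  5  4  4
Edit distance = dp[6][4] = 4

4


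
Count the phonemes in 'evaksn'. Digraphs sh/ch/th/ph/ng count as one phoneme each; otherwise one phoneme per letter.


Parsing 'evaksn' greedily, digraphs first:
  'e' -> vowel phoneme (phonemes so far: 1)
  'v' -> consonant phoneme (phonemes so far: 2)
  'a' -> vowel phoneme (phonemes so far: 3)
  'k' -> consonant phoneme (phonemes so far: 4)
  's' -> consonant phoneme (phonemes so far: 5)
  'n' -> consonant phoneme (phonemes so far: 6)
Total phonemes: 6

6


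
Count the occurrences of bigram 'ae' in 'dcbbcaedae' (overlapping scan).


Scanning 'dcbbcaedae' for bigram 'ae':
  Position 0: 'dc' -> no
  Position 1: 'cb' -> no
  Position 2: 'bb' -> no
  Position 3: 'bc' -> no
  Position 4: 'ca' -> no
  Position 5: 'ae' -> MATCH
  Position 6: 'ed' -> no
  Position 7: 'da' -> no
  Position 8: 'ae' -> MATCH
Total matches: 2

2


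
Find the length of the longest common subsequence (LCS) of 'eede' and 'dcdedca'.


DP table for LCS of 'eede' and 'dcdedca':
       d  c  d  e  d  c  a
    0  0  0  0  0  0  0  0
  e 0  0  0  0  1  1  1  1
  e 0  0  0  0  1  1  1  1
  d 0  1  1  1  1  2  2  2
  e 0  1  1  1  2  2  2  2
LCS: 'ed'
LCS length = 2

2


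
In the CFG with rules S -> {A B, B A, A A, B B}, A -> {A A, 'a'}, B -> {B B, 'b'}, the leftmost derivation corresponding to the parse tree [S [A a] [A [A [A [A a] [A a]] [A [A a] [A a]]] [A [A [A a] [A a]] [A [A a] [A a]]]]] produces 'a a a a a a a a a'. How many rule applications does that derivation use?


Every bracketed nonterminal node [X ...] in the tree is produced by exactly one rule application.
Reading the tree off as a leftmost derivation:
  Step 1: S  =>  A A   (applied S -> A A)
  Step 2: A A  =>  a A   (applied A -> a)
  Step 3: a A  =>  a A A   (applied A -> A A)
  Step 4: a A A  =>  a A A A   (applied A -> A A)
  Step 5: a A A A  =>  a A A A A   (applied A -> A A)
  Step 6: a A A A A  =>  a a A A A   (applied A -> a)
  Step 7: a a A A A  =>  a a a A A   (applied A -> a)
  Step 8: a a a A A  =>  a a a A A A   (applied A -> A A)
  Step 9: a a a A A A  =>  a a a a A A   (applied A -> a)
  Step 10: a a a a A A  =>  a a a a a A   (applied A -> a)
  Step 11: a a a a a A  =>  a a a a a A A   (applied A -> A A)
  Step 12: a a a a a A A  =>  a a a a a A A A   (applied A -> A A)
  Step 13: a a a a a A A A  =>  a a a a a a A A   (applied A -> a)
  Step 14: a a a a a a A A  =>  a a a a a a a A   (applied A -> a)
  Step 15: a a a a a a a A  =>  a a a a a a a A A   (applied A -> A A)
  Step 16: a a a a a a a A A  =>  a a a a a a a a A   (applied A -> a)
  Step 17: a a a a a a a a A  =>  a a a a a a a a a   (applied A -> a)
Final yield: a a a a a a a a a
Total rewrite steps: 17

17


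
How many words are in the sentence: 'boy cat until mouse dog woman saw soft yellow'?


Counting words by splitting on spaces:
  Word 1: 'boy'
  Word 2: 'cat'
  Word 3: 'until'
  Word 4: 'mouse'
  Word 5: 'dog'
  Word 6: 'woman'
  Word 7: 'saw'
  Word 8: 'soft'
  Word 9: 'yellow'
Total words: 9

9


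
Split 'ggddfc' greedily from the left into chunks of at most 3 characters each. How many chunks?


'ggddfc' has 6 characters.
Chunking with max size 3:
  Chunk 1: 'ggd' (positions 0-2)
  Chunk 2: 'dfc' (positions 3-5)
Total chunks: ceil(6 / 3) = 2

2


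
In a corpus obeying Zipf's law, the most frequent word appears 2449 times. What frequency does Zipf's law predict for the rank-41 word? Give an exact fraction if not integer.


Zipf's law: freq(rank) = f1 / rank
f1 = 2449, rank = 41
freq = 2449 / 41
GCD(2449, 41) = 1
Simplified: 2449/41

2449/41


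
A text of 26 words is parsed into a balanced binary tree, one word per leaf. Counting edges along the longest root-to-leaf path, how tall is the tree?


In a balanced binary tree with n leaves the deepest leaf is ceil(log2(n)) edges below the root.
log2(26) = 4.7004
ceil(4.7004) = 5
height (edges) = 5

5


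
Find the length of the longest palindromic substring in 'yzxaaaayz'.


Scanning 'yzxaaaayz' for palindromic substrings.
Substring at positions 3-6: 'aaaa'.
Check: reverse('aaaa') = 'aaaa' -> palindrome confirmed.
Neighbouring characters ('x' / 'y') break symmetry, so it cannot extend further.
No longer palindromic substring exists; longest length = 4

4


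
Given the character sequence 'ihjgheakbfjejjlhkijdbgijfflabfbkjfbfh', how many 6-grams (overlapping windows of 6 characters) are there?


String 'ihjgheakbfjejjlhkijdbgijfflabfbkjfbfh' has length L = 37.
Number of overlapping n-grams = L - n + 1
Substituting: 37 - 6 + 1 = 32

32


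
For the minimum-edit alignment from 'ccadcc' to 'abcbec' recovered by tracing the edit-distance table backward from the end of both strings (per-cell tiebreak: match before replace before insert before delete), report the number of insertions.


Edit distance = 5. Backtracking from cell (6, 6) with preference match > replace > insert > delete,
then listing the resulting alignment 'ccadcc' -> 'abcbec' left to right:
  Step 1: replace c->a
  Step 2: replace c->b
  Step 3: replace a->c
  Step 4: replace d->b
  Step 5: replace c->e
  Step 6: keep 'c'
Total insertions: 0

0


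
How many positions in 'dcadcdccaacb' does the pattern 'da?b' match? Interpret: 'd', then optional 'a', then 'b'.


Pattern: da?b means 'd', then optional 'a', then 'b'.
Scanning 'dcadcdccaacb' position-by-position:
  Pos 0: window 'dca' -> no
  Pos 1: window 'cad' -> no
  Pos 2: window 'adc' -> no
  Pos 3: window 'dcd' -> no
  Pos 4: window 'cdc' -> no
  Pos 5: window 'dcc' -> no
  Pos 6: window 'cca' -> no
  Pos 7: window 'caa' -> no
  Pos 8: window 'aac' -> no
  Pos 9: window 'acb' -> no
  Pos 10: window 'cb' -> no
  Pos 11: window 'b' -> no
Total matches: 0

0


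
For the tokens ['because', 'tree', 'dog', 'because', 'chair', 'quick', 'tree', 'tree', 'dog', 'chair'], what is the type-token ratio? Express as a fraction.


Tokens: 10
Unique types: ('because', 'chair', 'dog', 'quick', 'tree') = 5
TTR = 5/10
Simplify: divide both by 5 -> 1/2
TTR = 1/2

1/2


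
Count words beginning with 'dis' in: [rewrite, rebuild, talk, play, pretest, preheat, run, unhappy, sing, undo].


Checking each word for prefix 'dis':
  'rewrite' -> no (count: 0)
  'rebuild' -> no (count: 0)
  'talk' -> no (count: 0)
  'play' -> no (count: 0)
  'pretest' -> no (count: 0)
  'preheat' -> no (count: 0)
  'run' -> no (count: 0)
  'unhappy' -> no (count: 0)
  'sing' -> no (count: 0)
  'undo' -> no (count: 0)
Total with prefix 'dis': 0

0


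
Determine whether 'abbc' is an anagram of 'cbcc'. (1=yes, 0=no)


Sort characters of 'abbc': 'abbc'
Sort characters of 'cbcc': 'bccc'
Sorted forms differ -> they are NOT anagrams
Result: 0

0


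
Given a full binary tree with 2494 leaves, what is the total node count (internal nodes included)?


Leaf nodes (terminals): 2494
Internal nodes = n - 1 = 2494 - 1 = 2493
Total = leaves + internal = 2494 + 2493 = 4987

4987


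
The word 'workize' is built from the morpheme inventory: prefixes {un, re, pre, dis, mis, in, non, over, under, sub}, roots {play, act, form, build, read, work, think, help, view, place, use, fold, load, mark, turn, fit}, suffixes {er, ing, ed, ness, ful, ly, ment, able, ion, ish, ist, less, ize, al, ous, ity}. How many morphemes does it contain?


Segmenting 'workize' against the inventory:
  'work' -> root (morpheme 1)
  'ize' -> suffix (morpheme 2)
Total morphemes: 2

2


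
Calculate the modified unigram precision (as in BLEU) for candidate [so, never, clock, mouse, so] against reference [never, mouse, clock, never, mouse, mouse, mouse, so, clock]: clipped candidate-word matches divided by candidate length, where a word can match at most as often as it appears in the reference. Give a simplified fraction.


Reference word counts: {'clock': 2, 'mouse': 4, 'never': 2, 'so': 1}
Checking each candidate word (with clipping):
  'so' -> in reference (ref count 1, used 1/1) -> match (matches: 1)
  'never' -> in reference (ref count 2, used 1/2) -> match (matches: 2)
  'clock' -> in reference (ref count 2, used 1/2) -> match (matches: 3)
  'mouse' -> in reference (ref count 4, used 1/4) -> match (matches: 4)
  'so' -> ref count 1 already used up (1/1) -> clipped, no match (matches: 4)
Clipped matches: 4, Candidate length: 5
Precision = 4/5

4/5


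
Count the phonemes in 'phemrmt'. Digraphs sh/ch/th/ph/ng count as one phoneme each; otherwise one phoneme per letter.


Parsing 'phemrmt' greedily, digraphs first:
  'ph' -> digraph (1 consonant phoneme) (phonemes so far: 1)
  'e' -> vowel phoneme (phonemes so far: 2)
  'm' -> consonant phoneme (phonemes so far: 3)
  'r' -> consonant phoneme (phonemes so far: 4)
  'm' -> consonant phoneme (phonemes so far: 5)
  't' -> consonant phoneme (phonemes so far: 6)
Total phonemes: 6

6


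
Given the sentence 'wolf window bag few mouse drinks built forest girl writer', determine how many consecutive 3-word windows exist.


Word trigrams from [10] words:
  Trigram 1: (wolf window bag)
  Trigram 2: (window bag few)
  Trigram 3: (bag few mouse)
  Trigram 4: (few mouse drinks)
  Trigram 5: (mouse drinks built)
  Trigram 6: (drinks built forest)
  Trigram 7: (built forest girl)
  Trigram 8: (forest girl writer)
Total word trigrams: 10 - 2 = 8

8


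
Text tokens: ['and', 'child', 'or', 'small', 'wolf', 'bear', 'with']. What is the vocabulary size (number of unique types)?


Listing all tokens and tracking unique types:
  Token 1: 'and' -> NEW (unique so far: 1)
  Token 2: 'child' -> NEW (unique so far: 2)
  Token 3: 'or' -> NEW (unique so far: 3)
  Token 4: 'small' -> NEW (unique so far: 4)
  Token 5: 'wolf' -> NEW (unique so far: 5)
  Token 6: 'bear' -> NEW (unique so far: 6)
  Token 7: 'with' -> NEW (unique so far: 7)
Unique types: ('and', 'bear', 'child', 'or', 'small', 'with', 'wolf')
Vocabulary size: 7

7


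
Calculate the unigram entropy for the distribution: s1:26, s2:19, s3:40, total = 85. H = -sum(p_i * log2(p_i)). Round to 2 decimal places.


Computing entropy H = -sum(p_i * log2(p_i)):
  s1: p = 26/85 = 0.3059, -p*log2(p) = 0.5227
  s2: p = 19/85 = 0.2235, -p*log2(p) = 0.4832
  s3: p = 40/85 = 0.4706, -p*log2(p) = 0.5117
H = sum of terms = 1.5176
Rounded to 2 decimals: 1.52

1.52


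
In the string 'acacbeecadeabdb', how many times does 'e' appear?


Scanning 'acacbeecadeabdb' for 'e':
  Position 5: 'e' -> MATCH (count: 1)
  Position 6: 'e' -> MATCH (count: 2)
  Position 10: 'e' -> MATCH (count: 3)
Total occurrences of 'e': 3

3


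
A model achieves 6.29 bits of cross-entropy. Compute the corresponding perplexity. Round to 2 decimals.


Perplexity formula: PP = 2^H
H = 6.29
PP = 2^6.29
Decompose: 2^6.29 = 2^6 * 2^0.29
2^6 = 64, 2^0.29 ~ 1.2226403
PP ~ 64 * 1.2226403 = 78.2489792
Rounded to 2 decimals: 78.25

78.25


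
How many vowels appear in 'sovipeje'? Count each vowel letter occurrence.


Scanning each character of 'sovipeje':
  Position 1: 's' -> consonant (running count: 0)
  Position 2: 'o' -> vowel (running count: 1)
  Position 3: 'v' -> consonant (running count: 1)
  Position 4: 'i' -> vowel (running count: 2)
  Position 5: 'p' -> consonant (running count: 2)
  Position 6: 'e' -> vowel (running count: 3)
  Position 7: 'j' -> consonant (running count: 3)
  Position 8: 'e' -> vowel (running count: 4)
Total vowels: 4

4


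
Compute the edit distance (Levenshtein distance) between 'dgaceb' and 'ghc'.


Building DP table for s1='dgaceb' (len 6) and s2='ghc' (len 3):
       g  h  c
    0  1  2  3
  d 1  1  2  3
  g 2  1  2  3
  a 3  2  2  3
  c 4  3  3  2
  e 5  4  4  3
  b 6  5  5  4
Edit distance = dp[6][3] = 4

4


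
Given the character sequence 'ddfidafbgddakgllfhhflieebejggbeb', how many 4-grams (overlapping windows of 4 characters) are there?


String 'ddfidafbgddakgllfhhflieebejggbeb' has length L = 32.
Number of overlapping n-grams = L - n + 1
Substituting: 32 - 4 + 1 = 29

29


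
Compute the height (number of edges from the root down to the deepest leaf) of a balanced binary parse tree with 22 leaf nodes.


In a balanced binary tree with n leaves the deepest leaf is ceil(log2(n)) edges below the root.
log2(22) = 4.4594
ceil(4.4594) = 5
height (edges) = 5

5


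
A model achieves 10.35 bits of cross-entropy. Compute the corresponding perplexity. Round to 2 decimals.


Perplexity formula: PP = 2^H
H = 10.35
PP = 2^10.35
Decompose: 2^10.35 = 2^10 * 2^0.35
2^10 = 1024, 2^0.35 ~ 1.2745606
PP ~ 1024 * 1.2745606 = 1305.1500544
Rounded to 2 decimals: 1305.15

1305.15


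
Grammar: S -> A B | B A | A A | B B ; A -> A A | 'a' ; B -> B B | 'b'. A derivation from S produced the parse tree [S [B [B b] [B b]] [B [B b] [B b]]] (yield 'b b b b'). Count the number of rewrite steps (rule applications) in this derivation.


Every bracketed nonterminal node [X ...] in the tree is produced by exactly one rule application.
Reading the tree off as a leftmost derivation:
  Step 1: S  =>  B B   (applied S -> B B)
  Step 2: B B  =>  B B B   (applied B -> B B)
  Step 3: B B B  =>  b B B   (applied B -> b)
  Step 4: b B B  =>  b b B   (applied B -> b)
  Step 5: b b B  =>  b b B B   (applied B -> B B)
  Step 6: b b B B  =>  b b b B   (applied B -> b)
  Step 7: b b b B  =>  b b b b   (applied B -> b)
Final yield: b b b b
Total rewrite steps: 7

7


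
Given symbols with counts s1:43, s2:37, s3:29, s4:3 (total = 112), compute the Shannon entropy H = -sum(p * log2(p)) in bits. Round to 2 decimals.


Computing entropy H = -sum(p_i * log2(p_i)):
  s1: p = 43/112 = 0.3839, -p*log2(p) = 0.5302
  s2: p = 37/112 = 0.3304, -p*log2(p) = 0.5279
  s3: p = 29/112 = 0.2589, -p*log2(p) = 0.5047
  s4: p = 3/112 = 0.0268, -p*log2(p) = 0.1399
H = sum of terms = 1.7027
Rounded to 2 decimals: 1.70

1.70


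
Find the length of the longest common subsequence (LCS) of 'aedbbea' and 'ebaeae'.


DP table for LCS of 'aedbbea' and 'ebaeae':
       e  b  a  e  a  e
    0  0  0  0  0  0  0
  a 0  0  0  1  1  1  1
  e 0  1  1  1  2  2  2
  d 0  1  1  1  2  2  2
  b 0  1  2  2  2  2  2
  b 0  1  2  2  2  2  2
  e 0  1  2  2  3  3  3
  a 0  1  2  3  3  4  4
LCS: 'ebea'
LCS length = 4

4


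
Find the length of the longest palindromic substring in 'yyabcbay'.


Scanning 'yyabcbay' for palindromic substrings.
Substring at positions 1-7: 'yabcbay'.
Check: reverse('yabcbay') = 'yabcbay' -> palindrome confirmed.
Neighbouring characters ('y' / '-') break symmetry, so it cannot extend further.
No longer palindromic substring exists; longest length = 7

7


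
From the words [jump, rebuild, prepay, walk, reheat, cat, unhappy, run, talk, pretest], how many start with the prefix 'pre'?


Checking each word for prefix 'pre':
  'jump' -> no (count: 0)
  'rebuild' -> no (count: 0)
  'prepay' -> YES, starts with 'pre' (count: 1)
  'walk' -> no (count: 1)
  'reheat' -> no (count: 1)
  'cat' -> no (count: 1)
  'unhappy' -> no (count: 1)
  'run' -> no (count: 1)
  'talk' -> no (count: 1)
  'pretest' -> YES, starts with 'pre' (count: 2)
Total with prefix 'pre': 2

2


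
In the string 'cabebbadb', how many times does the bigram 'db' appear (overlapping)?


Scanning 'cabebbadb' for bigram 'db':
  Position 0: 'ca' -> no
  Position 1: 'ab' -> no
  Position 2: 'be' -> no
  Position 3: 'eb' -> no
  Position 4: 'bb' -> no
  Position 5: 'ba' -> no
  Position 6: 'ad' -> no
  Position 7: 'db' -> MATCH
Total matches: 1

1


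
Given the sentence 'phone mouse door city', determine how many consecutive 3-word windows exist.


Word trigrams from [4] words:
  Trigram 1: (phone mouse door)
  Trigram 2: (mouse door city)
Total word trigrams: 4 - 2 = 2

2


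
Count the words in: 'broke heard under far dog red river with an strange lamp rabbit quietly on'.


Counting words by splitting on spaces:
  Word 1: 'broke'
  Word 2: 'heard'
  Word 3: 'under'
  Word 4: 'far'
  Word 5: 'dog'
  Word 6: 'red'
  Word 7: 'river'
  Word 8: 'with'
  Word 9: 'an'
  Word 10: 'strange'
  Word 11: 'lamp'
  Word 12: 'rabbit'
  Word 13: 'quietly'
  Word 14: 'on'
Total words: 14

14


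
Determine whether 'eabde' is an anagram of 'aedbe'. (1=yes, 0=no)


Sort characters of 'eabde': 'abdee'
Sort characters of 'aedbe': 'abdee'
Sorted forms match -> they ARE anagrams
Result: 1

1


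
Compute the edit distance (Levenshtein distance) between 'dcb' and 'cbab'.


Building DP table for s1='dcb' (len 3) and s2='cbab' (len 4):
       c  b  a  b
    0  1  2  3  4
  d 1  1  2  3  4
  c 2  1  2  3  4
  b 3  2  1  2  3
Edit distance = dp[3][4] = 3

3


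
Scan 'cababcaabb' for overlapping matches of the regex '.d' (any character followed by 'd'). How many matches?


Pattern: .d means any character followed by 'd'.
Scanning 'cababcaabb' position-by-position:
  Pos 0: window 'ca' -> no
  Pos 1: window 'ab' -> no
  Pos 2: window 'ba' -> no
  Pos 3: window 'ab' -> no
  Pos 4: window 'bc' -> no
  Pos 5: window 'ca' -> no
  Pos 6: window 'aa' -> no
  Pos 7: window 'ab' -> no
  Pos 8: window 'bb' -> no
  Pos 9: window 'b' -> no
Total matches: 0

0


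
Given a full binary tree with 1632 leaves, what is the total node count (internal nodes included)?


Leaf nodes (terminals): 1632
Internal nodes = n - 1 = 1632 - 1 = 1631
Total = leaves + internal = 1632 + 1631 = 3263

3263


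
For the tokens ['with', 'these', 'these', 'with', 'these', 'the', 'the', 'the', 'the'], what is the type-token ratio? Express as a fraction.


Tokens: 9
Unique types: ('the', 'these', 'with') = 3
TTR = 3/9
Simplify: divide both by 3 -> 1/3
TTR = 1/3

1/3


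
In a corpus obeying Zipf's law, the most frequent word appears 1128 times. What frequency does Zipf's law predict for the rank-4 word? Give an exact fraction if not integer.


Zipf's law: freq(rank) = f1 / rank
f1 = 1128, rank = 4
freq = 1128 / 4
= 282

282


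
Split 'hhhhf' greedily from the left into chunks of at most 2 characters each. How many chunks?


'hhhhf' has 5 characters.
Chunking with max size 2:
  Chunk 1: 'hh' (positions 0-1)
  Chunk 2: 'hh' (positions 2-3)
  Chunk 3: 'f' (positions 4-4)
Total chunks: ceil(5 / 2) = 3

3


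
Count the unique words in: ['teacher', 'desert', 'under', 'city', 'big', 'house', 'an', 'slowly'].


Listing all tokens and tracking unique types:
  Token 1: 'teacher' -> NEW (unique so far: 1)
  Token 2: 'desert' -> NEW (unique so far: 2)
  Token 3: 'under' -> NEW (unique so far: 3)
  Token 4: 'city' -> NEW (unique so far: 4)
  Token 5: 'big' -> NEW (unique so far: 5)
  Token 6: 'house' -> NEW (unique so far: 6)
  Token 7: 'an' -> NEW (unique so far: 7)
  Token 8: 'slowly' -> NEW (unique so far: 8)
Unique types: ('an', 'big', 'city', 'desert', 'house', 'slowly', 'teacher', 'under')
Vocabulary size: 8

8
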